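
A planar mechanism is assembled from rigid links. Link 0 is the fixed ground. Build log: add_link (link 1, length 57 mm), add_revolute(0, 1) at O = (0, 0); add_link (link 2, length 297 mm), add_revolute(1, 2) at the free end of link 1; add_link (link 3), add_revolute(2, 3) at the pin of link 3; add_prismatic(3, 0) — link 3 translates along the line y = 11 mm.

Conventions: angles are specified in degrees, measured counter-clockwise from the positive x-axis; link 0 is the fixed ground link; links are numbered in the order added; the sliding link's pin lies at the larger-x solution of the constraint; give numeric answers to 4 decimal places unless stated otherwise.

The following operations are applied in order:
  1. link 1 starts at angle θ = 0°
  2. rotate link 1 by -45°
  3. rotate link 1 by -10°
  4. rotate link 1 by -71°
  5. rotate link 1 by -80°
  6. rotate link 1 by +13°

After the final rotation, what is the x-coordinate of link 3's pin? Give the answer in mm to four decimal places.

geometry: r = 57 mm, L = 297 mm, e = 11 mm; θ starts at 0°
rotate link 1 by -45°: θ ← 0° -45° = -45°
rotate link 1 by -10°: θ ← -45° -10° = -55°
rotate link 1 by -71°: θ ← -55° -71° = -126°
rotate link 1 by -80°: θ ← -126° -80° = -206°
rotate link 1 by +13°: θ ← -206° +13° = -193°
crank pin P = (r cos θ, r sin θ) = (-55.539094, 12.822210)
h = r sin θ − e = 12.822210 − 11 = 1.822210
x = r cos θ + √(L² − h²) = -55.539094 + 296.994410 = 241.455316

241.4553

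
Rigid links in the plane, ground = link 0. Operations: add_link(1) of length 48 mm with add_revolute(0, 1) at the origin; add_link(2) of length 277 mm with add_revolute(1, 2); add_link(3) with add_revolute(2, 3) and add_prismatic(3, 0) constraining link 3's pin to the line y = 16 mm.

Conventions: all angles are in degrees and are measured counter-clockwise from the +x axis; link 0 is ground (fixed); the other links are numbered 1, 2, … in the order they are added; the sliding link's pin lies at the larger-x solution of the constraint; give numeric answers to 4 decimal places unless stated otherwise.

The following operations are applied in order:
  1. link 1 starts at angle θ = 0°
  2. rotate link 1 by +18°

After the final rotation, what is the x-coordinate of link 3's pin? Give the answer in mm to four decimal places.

geometry: r = 48 mm, L = 277 mm, e = 16 mm; θ starts at 0°
rotate link 1 by +18°: θ ← 0° +18° = 18°
crank pin P = (r cos θ, r sin θ) = (45.650713, 14.832816)
h = r sin θ − e = 14.832816 − 16 = -1.167184
x = r cos θ + √(L² − h²) = 45.650713 + 276.997541 = 322.648254

322.6483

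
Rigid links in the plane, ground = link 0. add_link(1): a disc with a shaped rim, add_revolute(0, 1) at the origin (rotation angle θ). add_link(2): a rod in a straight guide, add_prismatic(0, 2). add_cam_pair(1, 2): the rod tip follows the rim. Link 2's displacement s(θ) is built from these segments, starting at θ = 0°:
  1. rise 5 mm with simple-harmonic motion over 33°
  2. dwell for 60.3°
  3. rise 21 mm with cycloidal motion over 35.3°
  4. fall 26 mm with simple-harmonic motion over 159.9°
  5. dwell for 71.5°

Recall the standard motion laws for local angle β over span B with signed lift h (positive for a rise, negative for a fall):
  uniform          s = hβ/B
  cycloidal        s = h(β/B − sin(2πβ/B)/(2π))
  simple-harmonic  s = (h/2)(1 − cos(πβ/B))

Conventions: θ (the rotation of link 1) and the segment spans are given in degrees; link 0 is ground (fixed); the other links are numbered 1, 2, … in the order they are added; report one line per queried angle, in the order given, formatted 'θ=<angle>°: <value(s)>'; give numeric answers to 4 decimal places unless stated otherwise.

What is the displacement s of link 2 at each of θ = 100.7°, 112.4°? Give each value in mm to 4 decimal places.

segment 1 (0° to 33°, simple-harmonic, h = 5) is passed completely: s = 0.0000 + (5) = 5.0000
segment 2 (33° to 93.3°, dwell): s unchanged at 5.0000
θ = 100.7° falls in segment 3 (93.3° to 128.6°, cycloidal, h = 21): β = 100.7 − 93.3 = 7.4°, B = 35.3°; Δs = 21·(0.2096 − sin(2π·0.2096)/(2π)) = 1.1669; s = 5.0000 + 1.1669 = 6.1669
θ = 112.4° falls in segment 3 (93.3° to 128.6°, cycloidal, h = 21): β = 112.4 − 93.3 = 19.1°, B = 35.3°; Δs = 21·(0.5411 − sin(2π·0.5411)/(2π)) = 12.2157; s = 5.0000 + 12.2157 = 17.2157

θ=100.7°: 6.1669
θ=112.4°: 17.2157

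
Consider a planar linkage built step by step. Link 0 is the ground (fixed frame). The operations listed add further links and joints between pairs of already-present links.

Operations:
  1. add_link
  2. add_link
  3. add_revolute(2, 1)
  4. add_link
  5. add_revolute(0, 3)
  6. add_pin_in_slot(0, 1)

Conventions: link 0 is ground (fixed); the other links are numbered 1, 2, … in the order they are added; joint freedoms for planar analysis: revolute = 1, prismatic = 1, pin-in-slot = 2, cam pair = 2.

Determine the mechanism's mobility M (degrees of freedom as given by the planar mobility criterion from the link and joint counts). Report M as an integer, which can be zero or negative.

ground; <1,0,0>
#1 <2,0,0>
#2 <3,0,0>
R:2↔1 J1 <3,1,0>
#3 <4,1,0>
R:0↔3 J1 <4,2,0>
PS:0↔1 J2 <4,2,1>
3×3 − 2×2 − 1×1 = 4

M = 4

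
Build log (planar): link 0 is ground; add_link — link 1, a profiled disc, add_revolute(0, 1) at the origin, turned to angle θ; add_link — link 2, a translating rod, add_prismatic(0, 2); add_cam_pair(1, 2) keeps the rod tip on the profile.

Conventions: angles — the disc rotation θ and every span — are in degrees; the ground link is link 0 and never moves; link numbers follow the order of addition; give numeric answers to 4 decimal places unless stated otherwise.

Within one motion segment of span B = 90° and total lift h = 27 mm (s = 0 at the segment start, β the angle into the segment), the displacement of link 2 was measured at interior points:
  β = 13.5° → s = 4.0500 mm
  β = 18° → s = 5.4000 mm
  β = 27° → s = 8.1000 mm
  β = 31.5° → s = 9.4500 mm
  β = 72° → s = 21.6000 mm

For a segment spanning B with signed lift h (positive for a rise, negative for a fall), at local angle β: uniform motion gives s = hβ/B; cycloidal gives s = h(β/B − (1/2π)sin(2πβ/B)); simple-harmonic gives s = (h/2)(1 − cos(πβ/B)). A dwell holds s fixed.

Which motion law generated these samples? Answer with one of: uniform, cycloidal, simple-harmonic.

candidates at β/B = r: uniform s = h·r (linear in β); cycloidal s = h·(r − sin(2πr)/(2π)); simple-harmonic s = (h/2)(1 − cos(πr))
β=13.5°: printed 4.0500 | uniform 4.0500, cycloidal 0.5735, simple-harmonic 1.4714
β=18°: printed 5.4000 | uniform 5.4000, cycloidal 1.3131, simple-harmonic 2.5783
β=27°: printed 8.1000 | uniform 8.1000, cycloidal 4.0131, simple-harmonic 5.5649
β=31.5°: printed 9.4500 | uniform 9.4500, cycloidal 5.9735, simple-harmonic 7.3711
β=72°: printed 21.6000 | uniform 21.6000, cycloidal 25.6869, simple-harmonic 24.4217
only one law matches every sample → uniform

uniform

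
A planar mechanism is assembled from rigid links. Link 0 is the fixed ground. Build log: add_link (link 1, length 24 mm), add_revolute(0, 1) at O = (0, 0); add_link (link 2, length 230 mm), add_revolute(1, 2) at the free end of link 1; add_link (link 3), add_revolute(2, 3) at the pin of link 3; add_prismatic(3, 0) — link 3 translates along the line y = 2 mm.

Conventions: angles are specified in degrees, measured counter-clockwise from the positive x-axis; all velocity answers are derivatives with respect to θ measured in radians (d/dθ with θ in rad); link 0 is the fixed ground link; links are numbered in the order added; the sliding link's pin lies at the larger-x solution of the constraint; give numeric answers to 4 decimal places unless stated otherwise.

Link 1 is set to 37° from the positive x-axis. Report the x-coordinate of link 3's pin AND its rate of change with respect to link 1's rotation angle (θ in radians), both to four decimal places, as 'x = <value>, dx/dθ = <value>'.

geometry: r = 24 mm, L = 230 mm, e = 2 mm
crank pin P = (r cos θ, r sin θ) = (19.167252, 14.443561)
h = r sin θ − e = 14.443561 − 2 = 12.443561
x = r cos θ + √(L² − h²) = 19.167252 + 229.663140 = 248.830392
dx/dθ = −r sin θ − h·r cos θ/√(L² − h²) (θ in radians; h = 12.443561) = -15.482077

x = 248.8304, dx/dθ = -15.4821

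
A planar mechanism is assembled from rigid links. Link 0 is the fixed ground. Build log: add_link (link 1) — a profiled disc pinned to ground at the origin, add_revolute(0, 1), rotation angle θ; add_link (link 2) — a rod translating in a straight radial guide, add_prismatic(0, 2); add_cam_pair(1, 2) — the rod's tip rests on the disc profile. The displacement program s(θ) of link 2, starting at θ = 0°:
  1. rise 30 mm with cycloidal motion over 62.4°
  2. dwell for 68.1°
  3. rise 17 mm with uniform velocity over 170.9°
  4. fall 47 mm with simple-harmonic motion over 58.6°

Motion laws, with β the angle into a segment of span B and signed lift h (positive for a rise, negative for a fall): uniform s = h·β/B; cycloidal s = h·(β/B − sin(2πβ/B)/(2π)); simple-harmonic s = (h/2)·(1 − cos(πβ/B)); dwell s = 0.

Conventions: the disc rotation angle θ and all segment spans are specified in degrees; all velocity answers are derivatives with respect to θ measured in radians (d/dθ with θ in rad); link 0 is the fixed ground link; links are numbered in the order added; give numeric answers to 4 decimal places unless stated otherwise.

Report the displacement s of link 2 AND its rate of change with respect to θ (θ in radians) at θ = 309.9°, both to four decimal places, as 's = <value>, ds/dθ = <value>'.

seg 1 [0°–62.4°] cycloidal, h=30: full span → s += 30 → s = 30.0000
seg 2 [62.4°–130.5°] dwell: s stays 30.0000
seg 3 [130.5°–301.4°] uniform, h=17: full span → s += 17 → s = 47.0000
seg 4 [301.4°–360°] simple-harmonic, h=-47: θ=309.9° here. β=8.5, B=58.6. -47/2·(1 − cos(π·0.1451)) = -2.3980 → s = 44.6020
velocity in seg [301.4°–360°] (simple-harmonic), θ in radians: β = 8.5° = 0.1484 rad, B = 58.6° = 1.0228 rad; ds/dθ = (πh/(2B)) sin(πβ/B) = (π·(-47)/(2·1.0228)) sin(π·0.1451) = -31.767126 mm/rad

s = 44.6020, ds/dθ = -31.7671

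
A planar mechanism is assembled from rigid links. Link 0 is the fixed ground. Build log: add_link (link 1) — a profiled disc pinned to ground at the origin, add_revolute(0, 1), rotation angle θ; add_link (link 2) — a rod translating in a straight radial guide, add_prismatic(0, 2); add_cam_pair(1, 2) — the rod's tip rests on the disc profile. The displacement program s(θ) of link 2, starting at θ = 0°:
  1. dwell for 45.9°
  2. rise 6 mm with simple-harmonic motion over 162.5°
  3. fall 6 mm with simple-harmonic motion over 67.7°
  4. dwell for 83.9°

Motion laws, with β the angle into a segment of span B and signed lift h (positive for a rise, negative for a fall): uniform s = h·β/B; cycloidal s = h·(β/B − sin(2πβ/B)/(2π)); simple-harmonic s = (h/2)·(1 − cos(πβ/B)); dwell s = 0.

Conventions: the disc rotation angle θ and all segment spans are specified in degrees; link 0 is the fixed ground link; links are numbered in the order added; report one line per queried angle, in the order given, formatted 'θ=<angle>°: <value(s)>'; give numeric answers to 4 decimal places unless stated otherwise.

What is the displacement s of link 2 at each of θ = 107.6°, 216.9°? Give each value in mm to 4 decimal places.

seg 1 [0°–45.9°] dwell: s stays 0.0000
seg 2 [45.9°–208.4°] simple-harmonic, h=6: θ=107.6° here. β=61.7, B=162.5. 6/2·(1 − cos(π·0.3797)) = 1.8929 → s = 1.8929
seg 2 [45.9°–208.4°] simple-harmonic, h=6: full span → s += 6 → s = 6.0000
seg 3 [208.4°–276.1°] simple-harmonic, h=-6: θ=216.9° here. β=8.5, B=67.7. -6/2·(1 − cos(π·0.1256)) = -0.2304 → s = 5.7696

θ=107.6°: 1.8929
θ=216.9°: 5.7696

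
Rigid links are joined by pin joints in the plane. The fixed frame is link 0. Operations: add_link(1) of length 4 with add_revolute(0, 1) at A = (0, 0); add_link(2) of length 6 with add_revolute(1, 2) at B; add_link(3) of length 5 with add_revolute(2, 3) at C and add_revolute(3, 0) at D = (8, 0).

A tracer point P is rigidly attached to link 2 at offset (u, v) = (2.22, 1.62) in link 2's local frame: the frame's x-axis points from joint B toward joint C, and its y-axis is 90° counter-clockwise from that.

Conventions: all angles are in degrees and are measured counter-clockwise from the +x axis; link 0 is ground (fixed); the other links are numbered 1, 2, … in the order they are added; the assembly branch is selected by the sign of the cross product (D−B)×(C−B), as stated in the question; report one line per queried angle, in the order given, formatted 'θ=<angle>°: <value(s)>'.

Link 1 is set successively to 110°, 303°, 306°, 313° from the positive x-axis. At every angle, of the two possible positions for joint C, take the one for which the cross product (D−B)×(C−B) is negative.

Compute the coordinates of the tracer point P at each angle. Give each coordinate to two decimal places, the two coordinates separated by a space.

A=(0,0), D=(8.00,0)
θ=110°: B = A + 4.00·(cos110°, sin110°) = (-1.3681, 3.7588)
θ=110°: |BD| = 10.0940
θ=110°: circle(B,6.00) ∩ circle(D,5.00): a=5.5919, h=2.1750
θ=110°:   candidates: C₊=(4.6316,3.6951) cross=21.955; C₋=(3.0117,-0.3421) cross=-21.955
θ=110°:   branch - wants cross < 0 → take C=(3.0117,-0.3421) (cross=-21.955)
θ=110°: ex = (C−B)/|BC| = (0.7300,-0.6835); ey = (0.6835,0.7300)
θ=110°: P = B + 2.22·ex + 1.62·ey = (1.3597,3.4240)
θ=303°: B = A + 4.00·(cos303°, sin303°) = (2.1786, -3.3547)
θ=303°: |BD| = 6.7189
θ=303°: circle(B,6.00) ∩ circle(D,5.00): a=4.1780, h=4.3063
θ=303°:   candidates: C₊=(3.6484,2.4625) cross=28.933; C₋=(7.9486,-4.9997) cross=-28.933
θ=303°:   branch - wants cross < 0 → take C=(7.9486,-4.9997) (cross=-28.933)
θ=303°: ex = (C−B)/|BC| = (0.9617,-0.2742); ey = (0.2742,0.9617)
θ=303°: P = B + 2.22·ex + 1.62·ey = (4.7576,-2.4054)
θ=306°: B = A + 4.00·(cos306°, sin306°) = (2.3511, -3.2361)
θ=306°: |BD| = 6.5101
θ=306°: circle(B,6.00) ∩ circle(D,5.00): a=4.0999, h=4.3807
θ=306°:   candidates: C₊=(3.7311,2.6031) cross=28.519; C₋=(8.0862,-4.9993) cross=-28.519
θ=306°:   branch - wants cross < 0 → take C=(8.0862,-4.9993) (cross=-28.519)
θ=306°: ex = (C−B)/|BC| = (0.9558,-0.2939); ey = (0.2939,0.9558)
θ=306°: P = B + 2.22·ex + 1.62·ey = (4.9492,-2.3400)
θ=313°: B = A + 4.00·(cos313°, sin313°) = (2.7280, -2.9254)
θ=313°: |BD| = 6.0293
θ=313°: circle(B,6.00) ∩ circle(D,5.00): a=3.9269, h=4.5365
θ=313°:   candidates: C₊=(3.9605,2.9466) cross=27.352; C₋=(8.3628,-4.9868) cross=-27.352
θ=313°:   branch - wants cross < 0 → take C=(8.3628,-4.9868) (cross=-27.352)
θ=313°: ex = (C−B)/|BC| = (0.9391,-0.3436); ey = (0.3436,0.9391)
θ=313°: P = B + 2.22·ex + 1.62·ey = (5.3694,-2.1667)

θ=110°: 1.36 3.42
θ=303°: 4.76 -2.41
θ=306°: 4.95 -2.34
θ=313°: 5.37 -2.17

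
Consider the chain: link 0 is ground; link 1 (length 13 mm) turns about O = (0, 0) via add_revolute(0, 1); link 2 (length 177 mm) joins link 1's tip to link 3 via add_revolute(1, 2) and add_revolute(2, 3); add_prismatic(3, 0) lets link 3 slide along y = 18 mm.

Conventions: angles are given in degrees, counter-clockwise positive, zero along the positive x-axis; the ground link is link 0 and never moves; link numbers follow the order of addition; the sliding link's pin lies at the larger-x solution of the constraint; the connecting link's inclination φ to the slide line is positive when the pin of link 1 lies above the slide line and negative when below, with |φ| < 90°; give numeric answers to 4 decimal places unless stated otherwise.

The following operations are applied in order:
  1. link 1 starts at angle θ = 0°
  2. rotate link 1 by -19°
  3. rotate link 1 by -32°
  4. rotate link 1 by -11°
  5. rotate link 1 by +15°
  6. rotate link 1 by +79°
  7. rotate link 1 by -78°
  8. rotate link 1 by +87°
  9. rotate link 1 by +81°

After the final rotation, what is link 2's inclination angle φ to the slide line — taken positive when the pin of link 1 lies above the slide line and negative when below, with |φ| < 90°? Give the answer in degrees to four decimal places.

geometry: r = 13 mm, L = 177 mm, e = 18 mm; θ starts at 0°
rotate link 1 by -19°: θ ← 0° -19° = -19°
rotate link 1 by -32°: θ ← -19° -32° = -51°
rotate link 1 by -11°: θ ← -51° -11° = -62°
rotate link 1 by +15°: θ ← -62° +15° = -47°
rotate link 1 by +79°: θ ← -47° +79° = 32°
rotate link 1 by -78°: θ ← 32° -78° = -46°
rotate link 1 by +87°: θ ← -46° +87° = 41°
rotate link 1 by +81°: θ ← 41° +81° = 122°
h = r sin θ − e = 11.024625 − 18 = -6.975375
sin φ = h / L = -6.975375 / 177 = -0.03940890
φ = arcsin(-0.03940890) = -2.258548°

-2.2585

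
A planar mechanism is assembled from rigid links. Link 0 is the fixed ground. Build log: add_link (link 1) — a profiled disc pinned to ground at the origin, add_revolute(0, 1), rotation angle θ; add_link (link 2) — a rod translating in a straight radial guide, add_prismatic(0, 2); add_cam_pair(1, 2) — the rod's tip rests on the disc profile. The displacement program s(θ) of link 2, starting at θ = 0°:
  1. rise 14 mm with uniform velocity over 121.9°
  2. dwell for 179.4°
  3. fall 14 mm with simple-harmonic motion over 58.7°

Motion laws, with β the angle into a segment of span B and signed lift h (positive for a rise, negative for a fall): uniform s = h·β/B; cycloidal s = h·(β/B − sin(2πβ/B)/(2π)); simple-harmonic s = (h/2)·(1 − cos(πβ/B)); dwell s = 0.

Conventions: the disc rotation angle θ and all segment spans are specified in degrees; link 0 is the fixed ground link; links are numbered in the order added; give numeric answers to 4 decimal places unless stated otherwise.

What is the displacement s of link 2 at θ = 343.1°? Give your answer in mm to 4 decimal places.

seg 1 [0°–121.9°] uniform, h=14: full span → s += 14 → s = 14.0000
seg 2 [121.9°–301.3°] dwell: s stays 14.0000
seg 3 [301.3°–360°] simple-harmonic, h=-14: θ=343.1° here. β=41.8, B=58.7. -14/2·(1 − cos(π·0.7121)) = -11.3267 → s = 2.6733

2.6733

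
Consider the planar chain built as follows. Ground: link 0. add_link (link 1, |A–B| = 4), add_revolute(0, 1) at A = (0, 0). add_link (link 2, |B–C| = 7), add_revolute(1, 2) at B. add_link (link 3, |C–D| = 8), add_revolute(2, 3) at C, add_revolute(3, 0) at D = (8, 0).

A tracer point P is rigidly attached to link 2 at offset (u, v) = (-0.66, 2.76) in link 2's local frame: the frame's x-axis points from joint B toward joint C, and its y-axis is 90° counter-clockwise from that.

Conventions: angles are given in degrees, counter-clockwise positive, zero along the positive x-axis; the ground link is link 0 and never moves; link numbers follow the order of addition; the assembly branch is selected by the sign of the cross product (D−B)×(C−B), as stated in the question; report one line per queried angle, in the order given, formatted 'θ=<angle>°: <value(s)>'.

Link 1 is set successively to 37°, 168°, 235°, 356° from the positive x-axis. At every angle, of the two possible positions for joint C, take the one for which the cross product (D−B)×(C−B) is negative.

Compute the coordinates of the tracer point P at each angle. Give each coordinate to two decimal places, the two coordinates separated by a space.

A=(0,0), D=(8.00,0)
θ=37°: B = A + 4.00·(cos37°, sin37°) = (3.1945, 2.4073)
θ=37°: |BD| = 5.3747
θ=37°: circle(B,7.00) ∩ circle(D,8.00): a=1.2919, h=6.8797
θ=37°:   candidates: C₊=(7.4310,7.9797) cross=36.977; C₋=(1.2683,-4.3225) cross=-36.977
θ=37°:   branch - wants cross < 0 → take C=(1.2683,-4.3225) (cross=-36.977)
θ=37°: ex = (C−B)/|BC| = (-0.2752,-0.9614); ey = (0.9614,-0.2752)
θ=37°: P = B + -0.66·ex + 2.76·ey = (6.0296,2.2823)
θ=168°: B = A + 4.00·(cos168°, sin168°) = (-3.9126, 0.8316)
θ=168°: |BD| = 11.9416
θ=168°: circle(B,7.00) ∩ circle(D,8.00): a=5.3427, h=4.5227
θ=168°:   candidates: C₊=(1.7321,4.9713) cross=54.009; C₋=(1.1022,-4.0522) cross=-54.009
θ=168°:   branch - wants cross < 0 → take C=(1.1022,-4.0522) (cross=-54.009)
θ=168°: ex = (C−B)/|BC| = (0.7164,-0.6977); ey = (0.6977,0.7164)
θ=168°: P = B + -0.66·ex + 2.76·ey = (-2.4598,3.2694)
θ=235°: B = A + 4.00·(cos235°, sin235°) = (-2.2943, -3.2766)
θ=235°: |BD| = 10.8032
θ=235°: circle(B,7.00) ∩ circle(D,8.00): a=4.7074, h=5.1808
θ=235°:   candidates: C₊=(0.6200,3.0879) cross=55.969; C₋=(3.7627,-6.7856) cross=-55.969
θ=235°:   branch - wants cross < 0 → take C=(3.7627,-6.7856) (cross=-55.969)
θ=235°: ex = (C−B)/|BC| = (0.8653,-0.5013); ey = (0.5013,0.8653)
θ=235°: P = B + -0.66·ex + 2.76·ey = (-1.4818,-0.5576)
θ=356°: B = A + 4.00·(cos356°, sin356°) = (3.9903, -0.2790)
θ=356°: |BD| = 4.0194
θ=356°: circle(B,7.00) ∩ circle(D,8.00): a=0.1438, h=6.9985
θ=356°:   candidates: C₊=(3.6479,6.7126) cross=28.130; C₋=(4.6195,-7.2507) cross=-28.130
θ=356°:   branch - wants cross < 0 → take C=(4.6195,-7.2507) (cross=-28.130)
θ=356°: ex = (C−B)/|BC| = (0.0899,-0.9960); ey = (0.9960,0.0899)
θ=356°: P = B + -0.66·ex + 2.76·ey = (6.6797,0.6264)

θ=37°: 6.03 2.28
θ=168°: -2.46 3.27
θ=235°: -1.48 -0.56
θ=356°: 6.68 0.63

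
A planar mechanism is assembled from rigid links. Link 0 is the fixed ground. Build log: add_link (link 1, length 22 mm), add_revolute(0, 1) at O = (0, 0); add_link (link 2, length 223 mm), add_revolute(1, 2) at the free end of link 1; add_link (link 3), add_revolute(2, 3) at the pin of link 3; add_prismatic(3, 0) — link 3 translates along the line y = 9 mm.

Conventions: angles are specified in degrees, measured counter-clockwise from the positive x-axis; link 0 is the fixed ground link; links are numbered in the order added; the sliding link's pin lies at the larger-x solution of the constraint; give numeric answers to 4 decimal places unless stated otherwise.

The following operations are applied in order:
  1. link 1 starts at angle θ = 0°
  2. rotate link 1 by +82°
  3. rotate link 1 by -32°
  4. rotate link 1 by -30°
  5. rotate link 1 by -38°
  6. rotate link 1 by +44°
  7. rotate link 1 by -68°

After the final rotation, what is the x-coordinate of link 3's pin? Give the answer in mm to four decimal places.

geometry: r = 22 mm, L = 223 mm, e = 9 mm; θ starts at 0°
rotate link 1 by +82°: θ ← 0° +82° = 82°
rotate link 1 by -32°: θ ← 82° -32° = 50°
rotate link 1 by -30°: θ ← 50° -30° = 20°
rotate link 1 by -38°: θ ← 20° -38° = -18°
rotate link 1 by +44°: θ ← -18° +44° = 26°
rotate link 1 by -68°: θ ← 26° -68° = -42°
crank pin P = (r cos θ, r sin θ) = (16.349186, -14.720873)
h = r sin θ − e = -14.720873 − 9 = -23.720873
x = r cos θ + √(L² − h²) = 16.349186 + 221.734797 = 238.083983

238.0840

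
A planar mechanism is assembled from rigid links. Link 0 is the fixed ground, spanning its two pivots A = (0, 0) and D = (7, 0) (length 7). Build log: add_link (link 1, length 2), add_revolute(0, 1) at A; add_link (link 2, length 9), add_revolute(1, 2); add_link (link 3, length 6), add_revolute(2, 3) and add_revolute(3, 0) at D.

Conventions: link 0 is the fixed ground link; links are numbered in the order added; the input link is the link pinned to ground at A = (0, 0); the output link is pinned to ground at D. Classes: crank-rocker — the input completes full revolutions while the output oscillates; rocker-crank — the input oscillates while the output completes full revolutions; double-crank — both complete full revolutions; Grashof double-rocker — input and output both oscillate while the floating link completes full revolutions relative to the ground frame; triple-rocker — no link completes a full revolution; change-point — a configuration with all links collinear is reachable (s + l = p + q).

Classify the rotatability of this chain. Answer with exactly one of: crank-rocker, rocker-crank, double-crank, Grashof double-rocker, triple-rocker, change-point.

lengths: ground=7, input=2, coupler=9, output=6
sorted: s=2 (shortest), l=9 (longest), p+q=13
s + l = 11 vs p + q = 13
s + l < p + q (Grashof) with shortest = input link → crank-rocker

crank-rocker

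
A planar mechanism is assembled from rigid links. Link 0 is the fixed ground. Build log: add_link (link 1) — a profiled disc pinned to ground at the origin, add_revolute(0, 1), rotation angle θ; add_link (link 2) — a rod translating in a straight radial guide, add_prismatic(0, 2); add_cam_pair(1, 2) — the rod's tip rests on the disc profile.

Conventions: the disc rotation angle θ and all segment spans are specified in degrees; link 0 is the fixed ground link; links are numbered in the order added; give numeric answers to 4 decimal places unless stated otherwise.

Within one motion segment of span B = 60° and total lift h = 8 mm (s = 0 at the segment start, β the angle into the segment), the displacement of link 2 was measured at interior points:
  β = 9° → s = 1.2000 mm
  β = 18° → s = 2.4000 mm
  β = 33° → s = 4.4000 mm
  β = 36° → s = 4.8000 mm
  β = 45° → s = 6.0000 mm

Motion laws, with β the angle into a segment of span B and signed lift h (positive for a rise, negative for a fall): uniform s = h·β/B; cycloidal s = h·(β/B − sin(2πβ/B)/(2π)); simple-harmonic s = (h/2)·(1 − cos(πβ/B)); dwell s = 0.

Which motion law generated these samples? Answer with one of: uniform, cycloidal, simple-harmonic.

candidates at β/B = r: uniform s = h·r (linear in β); cycloidal s = h·(r − sin(2πr)/(2π)); simple-harmonic s = (h/2)(1 − cos(πr))
β=9°: printed 1.2000 | uniform 1.2000, cycloidal 0.1699, simple-harmonic 0.4360
β=18°: printed 2.4000 | uniform 2.4000, cycloidal 1.1891, simple-harmonic 1.6489
β=33°: printed 4.4000 | uniform 4.4000, cycloidal 4.7935, simple-harmonic 4.6257
β=36°: printed 4.8000 | uniform 4.8000, cycloidal 5.5484, simple-harmonic 5.2361
β=45°: printed 6.0000 | uniform 6.0000, cycloidal 7.2732, simple-harmonic 6.8284
only one law matches every sample → uniform

uniform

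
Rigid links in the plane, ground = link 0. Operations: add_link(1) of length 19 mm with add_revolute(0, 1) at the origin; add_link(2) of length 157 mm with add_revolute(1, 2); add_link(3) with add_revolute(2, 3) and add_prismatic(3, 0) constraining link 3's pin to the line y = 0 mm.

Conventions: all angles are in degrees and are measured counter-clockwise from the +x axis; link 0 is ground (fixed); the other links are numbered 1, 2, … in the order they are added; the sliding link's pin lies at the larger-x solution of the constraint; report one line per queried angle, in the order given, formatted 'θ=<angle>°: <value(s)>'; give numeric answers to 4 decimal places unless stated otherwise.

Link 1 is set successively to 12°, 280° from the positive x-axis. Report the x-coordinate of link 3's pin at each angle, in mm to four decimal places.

geometry: r = 19 mm, L = 157 mm, e = 0 mm
θ=12°: crank pin P = (r cos θ, r sin θ) = (18.584804, 3.950322)
θ=12°: h = r sin θ − e = 3.950322 − 0 = 3.950322
θ=12°: x = r cos θ + √(L² − h²) = 18.584804 + 156.950295 = 175.535099
θ=280°: crank pin P = (r cos θ, r sin θ) = (3.299315, -18.711347)
θ=280°: h = r sin θ − e = -18.711347 − 0 = -18.711347
θ=280°: x = r cos θ + √(L² − h²) = 3.299315 + 155.880998 = 159.180313

θ=12°: 175.5351
θ=280°: 159.1803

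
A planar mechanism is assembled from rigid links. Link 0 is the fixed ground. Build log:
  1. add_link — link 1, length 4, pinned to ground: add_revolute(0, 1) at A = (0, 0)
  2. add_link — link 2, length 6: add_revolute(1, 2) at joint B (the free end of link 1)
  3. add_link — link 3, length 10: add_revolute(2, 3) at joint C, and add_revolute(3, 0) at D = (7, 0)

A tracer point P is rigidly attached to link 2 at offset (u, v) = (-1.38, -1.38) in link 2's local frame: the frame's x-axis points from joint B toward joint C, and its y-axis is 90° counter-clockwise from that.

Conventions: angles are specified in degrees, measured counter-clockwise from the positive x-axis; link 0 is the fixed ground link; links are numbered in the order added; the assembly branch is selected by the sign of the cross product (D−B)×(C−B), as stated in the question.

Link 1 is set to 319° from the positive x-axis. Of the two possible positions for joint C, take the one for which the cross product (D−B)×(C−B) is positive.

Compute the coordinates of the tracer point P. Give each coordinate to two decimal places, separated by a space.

A=(0,0), D=(7.00,0)
B = A + 4.00·(cos319°, sin319°) = (3.0188, -2.6242)
|BD| = 4.7683
circle(B,6.00) ∩ circle(D,10.00): a=-4.3269, h=4.1567
  candidates: C₊=(-2.8815,-1.5351) cross=19.820; C₋=(1.6938,-8.4761) cross=-19.820
  branch + wants cross > 0 → take C=(-2.8815,-1.5351) (cross=19.820)
ex = (C−B)/|BC| = (-0.9834,0.1815); ey = (-0.1815,-0.9834)
P = B + -1.38·ex + -1.38·ey = (4.6264,-1.5177)

4.63 -1.52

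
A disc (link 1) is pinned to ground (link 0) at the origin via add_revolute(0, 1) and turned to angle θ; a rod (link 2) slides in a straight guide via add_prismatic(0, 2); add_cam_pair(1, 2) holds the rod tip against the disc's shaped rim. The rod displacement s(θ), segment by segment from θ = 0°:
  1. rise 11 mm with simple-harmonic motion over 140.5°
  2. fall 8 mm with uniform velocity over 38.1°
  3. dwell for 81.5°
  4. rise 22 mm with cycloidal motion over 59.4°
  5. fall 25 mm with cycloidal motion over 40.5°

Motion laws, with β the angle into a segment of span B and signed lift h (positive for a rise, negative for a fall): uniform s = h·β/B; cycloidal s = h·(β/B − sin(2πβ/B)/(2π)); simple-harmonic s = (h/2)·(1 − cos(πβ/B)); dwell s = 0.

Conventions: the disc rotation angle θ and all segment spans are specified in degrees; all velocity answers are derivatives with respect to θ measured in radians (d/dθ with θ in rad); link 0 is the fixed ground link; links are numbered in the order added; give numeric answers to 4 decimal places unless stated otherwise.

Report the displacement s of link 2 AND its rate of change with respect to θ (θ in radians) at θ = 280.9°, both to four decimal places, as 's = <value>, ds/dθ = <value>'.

segment 1 (0° to 140.5°, simple-harmonic, h = 11) is passed completely: s = 0.0000 + (11) = 11.0000
segment 2 (140.5° to 178.6°, uniform, h = -8) is passed completely: s = 11.0000 + (-8) = 3.0000
segment 3 (178.6° to 260.1°, dwell): s unchanged at 3.0000
θ = 280.9° falls in segment 4 (260.1° to 319.5°, cycloidal, h = 22): β = 280.9 − 260.1 = 20.8°, B = 59.4°; Δs = 22·(0.3502 − sin(2π·0.3502)/(2π)) = 4.8732; s = 3.0000 + 4.8732 = 7.8732
velocity in seg [260.1°–319.5°] (cycloidal), θ in radians: β = 20.8° = 0.3630 rad, B = 59.4° = 1.0367 rad; ds/dθ = (h/B)(1 − cos(2πβ/B)) = (22/1.0367)(1 − cos(2π·0.3502)) = 33.712002 mm/rad

s = 7.8732, ds/dθ = 33.7120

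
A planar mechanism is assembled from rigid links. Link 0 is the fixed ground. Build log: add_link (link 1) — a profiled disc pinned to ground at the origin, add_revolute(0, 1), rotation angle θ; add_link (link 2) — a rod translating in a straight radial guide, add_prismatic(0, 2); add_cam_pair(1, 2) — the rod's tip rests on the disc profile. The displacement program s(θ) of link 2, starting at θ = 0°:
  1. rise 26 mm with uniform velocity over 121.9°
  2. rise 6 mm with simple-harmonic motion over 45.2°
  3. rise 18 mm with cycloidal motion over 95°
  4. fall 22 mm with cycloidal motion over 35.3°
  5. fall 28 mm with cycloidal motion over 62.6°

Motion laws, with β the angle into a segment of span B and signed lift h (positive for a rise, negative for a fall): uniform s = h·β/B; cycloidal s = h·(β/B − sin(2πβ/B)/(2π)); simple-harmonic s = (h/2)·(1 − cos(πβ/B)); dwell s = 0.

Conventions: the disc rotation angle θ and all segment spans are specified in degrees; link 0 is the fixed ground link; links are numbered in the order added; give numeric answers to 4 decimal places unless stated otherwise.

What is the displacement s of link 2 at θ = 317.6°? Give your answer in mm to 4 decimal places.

seg 1 [0°–121.9°] uniform, h=26: full span → s += 26 → s = 26.0000
seg 2 [121.9°–167.1°] simple-harmonic, h=6: full span → s += 6 → s = 32.0000
seg 3 [167.1°–262.1°] cycloidal, h=18: full span → s += 18 → s = 50.0000
seg 4 [262.1°–297.4°] cycloidal, h=-22: full span → s += -22 → s = 28.0000
seg 5 [297.4°–360°] cycloidal, h=-28: θ=317.6° here. β=20.2, B=62.6. -28·(0.3227 − sin(2π·0.3227)/(2π)) = -5.0355 → s = 22.9645

22.9645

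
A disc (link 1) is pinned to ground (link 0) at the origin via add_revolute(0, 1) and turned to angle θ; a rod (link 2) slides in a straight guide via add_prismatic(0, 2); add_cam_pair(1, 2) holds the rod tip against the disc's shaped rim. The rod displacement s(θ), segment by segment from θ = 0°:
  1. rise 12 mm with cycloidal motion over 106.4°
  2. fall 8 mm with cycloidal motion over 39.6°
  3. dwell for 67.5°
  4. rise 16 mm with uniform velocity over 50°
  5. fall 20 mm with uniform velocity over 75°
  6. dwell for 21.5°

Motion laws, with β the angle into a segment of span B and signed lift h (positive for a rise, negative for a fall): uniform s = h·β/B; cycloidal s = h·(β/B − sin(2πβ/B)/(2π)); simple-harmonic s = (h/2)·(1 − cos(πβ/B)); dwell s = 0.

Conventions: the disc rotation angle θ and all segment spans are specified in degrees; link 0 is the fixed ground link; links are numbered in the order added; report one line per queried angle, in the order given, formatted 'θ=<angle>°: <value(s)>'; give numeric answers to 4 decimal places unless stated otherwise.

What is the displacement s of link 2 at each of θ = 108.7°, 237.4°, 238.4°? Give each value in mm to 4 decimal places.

segment 1 (0° to 106.4°, cycloidal, h = 12) is passed completely: s = 0.0000 + (12) = 12.0000
θ = 108.7° falls in segment 2 (106.4° to 146°, cycloidal, h = -8): β = 108.7 − 106.4 = 2.3°, B = 39.6°; Δs = -8·(0.0581 − sin(2π·0.0581)/(2π)) = -0.0102; s = 12.0000 − 0.0102 = 11.9898
segment 2 (106.4° to 146°, cycloidal, h = -8) is passed completely: s = 12.0000 + (-8) = 4.0000
segment 3 (146° to 213.5°, dwell): s unchanged at 4.0000
θ = 237.4° falls in segment 4 (213.5° to 263.5°, uniform, h = 16): β = 237.4 − 213.5 = 23.9°, B = 50°; Δs = 16·23.9/50 = 7.6480; s = 4.0000 + 7.6480 = 11.6480
θ = 238.4° falls in segment 4 (213.5° to 263.5°, uniform, h = 16): β = 238.4 − 213.5 = 24.9°, B = 50°; Δs = 16·24.9/50 = 7.9680; s = 4.0000 + 7.9680 = 11.9680

θ=108.7°: 11.9898
θ=237.4°: 11.6480
θ=238.4°: 11.9680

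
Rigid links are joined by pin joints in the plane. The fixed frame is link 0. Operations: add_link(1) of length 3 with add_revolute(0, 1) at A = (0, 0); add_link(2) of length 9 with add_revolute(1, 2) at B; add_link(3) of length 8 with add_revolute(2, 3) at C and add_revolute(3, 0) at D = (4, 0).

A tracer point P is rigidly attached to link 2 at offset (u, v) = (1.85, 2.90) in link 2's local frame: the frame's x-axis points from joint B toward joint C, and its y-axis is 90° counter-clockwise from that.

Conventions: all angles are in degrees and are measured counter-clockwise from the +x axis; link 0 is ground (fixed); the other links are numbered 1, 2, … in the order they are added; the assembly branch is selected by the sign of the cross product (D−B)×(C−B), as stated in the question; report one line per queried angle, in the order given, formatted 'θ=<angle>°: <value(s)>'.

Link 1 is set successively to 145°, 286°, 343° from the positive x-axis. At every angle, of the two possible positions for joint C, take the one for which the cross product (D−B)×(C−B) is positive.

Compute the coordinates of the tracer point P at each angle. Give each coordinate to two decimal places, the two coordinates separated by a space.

A=(0,0), D=(4.00,0)
θ=145°: B = A + 3.00·(cos145°, sin145°) = (-2.4575, 1.7207)
θ=145°: |BD| = 6.6828
θ=145°: circle(B,9.00) ∩ circle(D,8.00): a=4.6133, h=7.7277
θ=145°:   candidates: C₊=(3.9901,8.0000) cross=51.643; C₋=(0.0105,-6.9343) cross=-51.643
θ=145°:   branch + wants cross > 0 → take C=(3.9901,8.0000) (cross=51.643)
θ=145°: ex = (C−B)/|BC| = (0.7164,0.6977); ey = (-0.6977,0.7164)
θ=145°: P = B + 1.85·ex + 2.90·ey = (-3.1554,5.0890)
θ=286°: B = A + 3.00·(cos286°, sin286°) = (0.8269, -2.8838)
θ=286°: |BD| = 4.2877
θ=286°: circle(B,9.00) ∩ circle(D,8.00): a=4.1263, h=7.9984
θ=286°:   candidates: C₊=(-1.4989,5.8105) cross=34.295; C₋=(9.2599,-6.0277) cross=-34.295
θ=286°:   branch + wants cross > 0 → take C=(-1.4989,5.8105) (cross=34.295)
θ=286°: ex = (C−B)/|BC| = (-0.2584,0.9660); ey = (-0.9660,-0.2584)
θ=286°: P = B + 1.85·ex + 2.90·ey = (-2.4527,-1.8461)
θ=343°: B = A + 3.00·(cos343°, sin343°) = (2.8689, -0.8771)
θ=343°: |BD| = 1.4313
θ=343°: circle(B,9.00) ∩ circle(D,8.00): a=6.6542, h=6.0598
θ=343°:   candidates: C₊=(4.4139,7.9893) cross=8.674; C₋=(11.8408,-1.5881) cross=-8.674
θ=343°:   branch + wants cross > 0 → take C=(4.4139,7.9893) (cross=8.674)
θ=343°: ex = (C−B)/|BC| = (0.1717,0.9852); ey = (-0.9852,0.1717)
θ=343°: P = B + 1.85·ex + 2.90·ey = (0.3295,1.4432)

θ=145°: -3.16 5.09
θ=286°: -2.45 -1.85
θ=343°: 0.33 1.44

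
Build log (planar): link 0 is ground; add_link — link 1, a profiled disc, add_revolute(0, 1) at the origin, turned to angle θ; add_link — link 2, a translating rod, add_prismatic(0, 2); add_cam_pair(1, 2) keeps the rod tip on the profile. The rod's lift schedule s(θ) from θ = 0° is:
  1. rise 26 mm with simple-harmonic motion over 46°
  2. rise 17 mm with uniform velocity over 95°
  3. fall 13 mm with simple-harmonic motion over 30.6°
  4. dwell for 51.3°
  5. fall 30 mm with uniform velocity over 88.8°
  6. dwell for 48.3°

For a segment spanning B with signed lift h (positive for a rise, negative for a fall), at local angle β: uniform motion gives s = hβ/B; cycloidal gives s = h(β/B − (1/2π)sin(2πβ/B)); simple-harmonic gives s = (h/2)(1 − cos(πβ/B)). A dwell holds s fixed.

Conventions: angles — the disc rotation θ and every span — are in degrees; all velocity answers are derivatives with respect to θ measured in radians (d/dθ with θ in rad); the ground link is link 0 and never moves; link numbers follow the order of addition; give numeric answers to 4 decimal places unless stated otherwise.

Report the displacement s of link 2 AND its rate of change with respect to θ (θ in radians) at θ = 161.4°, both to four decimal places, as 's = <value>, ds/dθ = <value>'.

seg 1 [0°–46°] simple-harmonic, h=26: full span → s += 26 → s = 26.0000
seg 2 [46°–141°] uniform, h=17: full span → s += 17 → s = 43.0000
seg 3 [141°–171.6°] simple-harmonic, h=-13: θ=161.4° here. β=20.4, B=30.6. -13/2·(1 − cos(π·0.6667)) = -9.7500 → s = 33.2500
velocity in seg [141°–171.6°] (simple-harmonic), θ in radians: β = 20.4° = 0.3560 rad, B = 30.6° = 0.5341 rad; ds/dθ = (πh/(2B)) sin(πβ/B) = (π·(-13)/(2·0.5341)) sin(π·0.6667) = -33.112736 mm/rad

s = 33.2500, ds/dθ = -33.1127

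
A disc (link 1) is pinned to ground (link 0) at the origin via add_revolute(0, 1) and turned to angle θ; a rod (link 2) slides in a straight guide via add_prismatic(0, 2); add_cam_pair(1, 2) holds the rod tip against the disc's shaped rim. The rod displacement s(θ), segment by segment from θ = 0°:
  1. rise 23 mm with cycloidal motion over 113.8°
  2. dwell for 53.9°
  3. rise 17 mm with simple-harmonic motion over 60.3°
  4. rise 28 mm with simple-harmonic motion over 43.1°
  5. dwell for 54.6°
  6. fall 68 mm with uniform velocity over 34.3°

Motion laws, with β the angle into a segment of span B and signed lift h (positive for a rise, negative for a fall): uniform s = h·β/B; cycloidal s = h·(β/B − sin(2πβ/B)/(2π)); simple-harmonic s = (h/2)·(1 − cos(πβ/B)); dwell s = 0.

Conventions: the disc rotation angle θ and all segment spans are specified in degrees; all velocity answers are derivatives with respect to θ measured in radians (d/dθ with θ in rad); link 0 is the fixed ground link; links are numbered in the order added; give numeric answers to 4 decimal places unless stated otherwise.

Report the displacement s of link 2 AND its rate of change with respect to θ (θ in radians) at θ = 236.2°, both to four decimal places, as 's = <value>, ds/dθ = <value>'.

segment 1 (0° to 113.8°, cycloidal, h = 23) is passed completely: s = 0.0000 + (23) = 23.0000
segment 2 (113.8° to 167.7°, dwell): s unchanged at 23.0000
segment 3 (167.7° to 228°, simple-harmonic, h = 17) is passed completely: s = 23.0000 + (17) = 40.0000
θ = 236.2° falls in segment 4 (228° to 271.1°, simple-harmonic, h = 28): β = 236.2 − 228 = 8.2°, B = 43.1°; Δs = 28/2·(1 − cos(π·0.1903)) = 2.4272; s = 40.0000 + 2.4272 = 42.4272
velocity in seg [228°–271.1°] (simple-harmonic), θ in radians: β = 8.2° = 0.1431 rad, B = 43.1° = 0.7522 rad; ds/dθ = (πh/(2B)) sin(πβ/B) = (π·28/(2·0.7522)) sin(π·0.1903) = 32.903035 mm/rad

s = 42.4272, ds/dθ = 32.9030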